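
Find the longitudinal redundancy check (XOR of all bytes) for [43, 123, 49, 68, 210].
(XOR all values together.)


XOR chain: 43 ^ 123 ^ 49 ^ 68 ^ 210 = 247

247


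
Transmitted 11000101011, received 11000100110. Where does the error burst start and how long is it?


XOR: 00000001101

Burst at position 7, length 4


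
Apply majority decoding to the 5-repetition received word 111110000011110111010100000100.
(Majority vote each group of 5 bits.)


Groups: 11111, 00000, 11110, 11101, 01000, 00100
Majority votes: 101100

101100


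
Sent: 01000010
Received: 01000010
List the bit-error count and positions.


XOR: 00000000

0 errors (received matches sent)


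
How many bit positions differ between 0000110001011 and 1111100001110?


XOR: 1111010000101
Count of 1s: 7

7


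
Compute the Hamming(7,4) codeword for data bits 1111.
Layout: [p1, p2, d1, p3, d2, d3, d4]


Parity bits: p1=1, p2=1, p3=1

1111111


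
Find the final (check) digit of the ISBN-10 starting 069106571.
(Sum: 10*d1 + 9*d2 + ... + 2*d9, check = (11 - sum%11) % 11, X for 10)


Weighted sum: 206
206 mod 11 = 8

Check digit: 3


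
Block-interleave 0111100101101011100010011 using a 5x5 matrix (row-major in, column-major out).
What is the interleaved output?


Matrix:
  01111
  00101
  10101
  11000
  10011
Read columns: 0011110010111001000111101

0011110010111001000111101


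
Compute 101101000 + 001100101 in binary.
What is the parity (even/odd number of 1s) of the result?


101101000 = 360
001100101 = 101
Sum = 461 = 111001101
1s count = 6

even parity (6 ones in 111001101)


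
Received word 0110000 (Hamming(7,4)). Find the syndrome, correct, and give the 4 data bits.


Syndrome = 1: error at position 1

Data: 1000 (corrected bit 1)


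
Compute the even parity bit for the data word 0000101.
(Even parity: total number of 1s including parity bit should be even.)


Number of 1s in data: 2
Parity bit: 0

0


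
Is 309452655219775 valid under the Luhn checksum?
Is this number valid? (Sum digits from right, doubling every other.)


Luhn sum = 72
72 mod 10 = 2

Invalid (Luhn sum mod 10 = 2)


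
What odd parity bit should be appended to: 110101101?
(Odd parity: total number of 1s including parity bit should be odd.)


Number of 1s in data: 6
Parity bit: 1

1


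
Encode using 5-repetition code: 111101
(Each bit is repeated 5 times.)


Each bit -> 5 copies

111111111111111111110000011111


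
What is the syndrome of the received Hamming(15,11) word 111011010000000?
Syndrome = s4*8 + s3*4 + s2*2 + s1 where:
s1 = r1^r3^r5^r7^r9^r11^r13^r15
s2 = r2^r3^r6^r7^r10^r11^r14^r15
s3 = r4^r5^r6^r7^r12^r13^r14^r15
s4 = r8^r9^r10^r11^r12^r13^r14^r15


s1=1, s2=1, s3=0, s4=1

Syndrome = 11 (error at position 11)


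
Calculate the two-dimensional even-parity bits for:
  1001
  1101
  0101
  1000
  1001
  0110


Row parities: 010100
Column parities: 0110

Row P: 010100, Col P: 0110, Corner: 0


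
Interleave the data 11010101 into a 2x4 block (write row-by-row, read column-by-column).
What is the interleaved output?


Matrix:
  1101
  0101
Read columns: 10110011

10110011


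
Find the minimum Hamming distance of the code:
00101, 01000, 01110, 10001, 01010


Comparing all pairs, minimum distance: 1
Can detect 0 errors, correct 0 errors

1


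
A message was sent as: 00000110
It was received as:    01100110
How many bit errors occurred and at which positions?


XOR: 01100000

2 error(s) at position(s): 1, 2


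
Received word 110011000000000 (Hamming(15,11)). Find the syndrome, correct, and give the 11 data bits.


Syndrome = 0: no error detected

Data: 01100000000 (no errors)


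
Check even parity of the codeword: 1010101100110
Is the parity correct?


Number of 1s: 7

No, parity error (7 ones)


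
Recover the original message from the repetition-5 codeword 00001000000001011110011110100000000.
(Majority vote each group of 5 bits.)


Groups: 00001, 00000, 00010, 11110, 01111, 01000, 00000
Majority votes: 0001100

0001100


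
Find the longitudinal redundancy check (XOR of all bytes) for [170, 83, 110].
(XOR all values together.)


XOR chain: 170 ^ 83 ^ 110 = 151

151


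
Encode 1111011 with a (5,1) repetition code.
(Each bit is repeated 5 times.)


Each bit -> 5 copies

11111111111111111111000001111111111


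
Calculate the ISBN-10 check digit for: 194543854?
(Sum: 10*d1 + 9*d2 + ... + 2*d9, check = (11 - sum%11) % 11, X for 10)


Weighted sum: 252
252 mod 11 = 10

Check digit: 1


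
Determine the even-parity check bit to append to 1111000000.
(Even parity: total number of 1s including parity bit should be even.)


Number of 1s in data: 4
Parity bit: 0

0


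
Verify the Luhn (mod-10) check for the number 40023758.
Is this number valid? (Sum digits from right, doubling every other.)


Luhn sum = 32
32 mod 10 = 2

Invalid (Luhn sum mod 10 = 2)


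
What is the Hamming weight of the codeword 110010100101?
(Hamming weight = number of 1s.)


Counting 1s in 110010100101

6


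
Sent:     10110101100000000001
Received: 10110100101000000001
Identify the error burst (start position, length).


XOR: 00000001001000000000

Burst at position 7, length 4


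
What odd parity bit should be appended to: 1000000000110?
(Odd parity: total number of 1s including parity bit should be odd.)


Number of 1s in data: 3
Parity bit: 0

0


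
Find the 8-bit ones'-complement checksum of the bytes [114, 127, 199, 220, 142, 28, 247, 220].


Sum = 1297 mod 256 = 17
Complement = 238

238


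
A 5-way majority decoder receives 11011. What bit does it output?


Ones: 4 out of 5
Threshold: 3

1 (4/5 voted 1)


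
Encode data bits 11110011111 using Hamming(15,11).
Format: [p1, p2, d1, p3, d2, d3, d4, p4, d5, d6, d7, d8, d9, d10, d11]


Parity bits: p1=0, p2=0, p3=1, p4=1

001111110011111


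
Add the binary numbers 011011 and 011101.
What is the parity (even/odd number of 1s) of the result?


011011 = 27
011101 = 29
Sum = 56 = 111000
1s count = 3

odd parity (3 ones in 111000)


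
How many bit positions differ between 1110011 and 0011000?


XOR: 1101011
Count of 1s: 5

5


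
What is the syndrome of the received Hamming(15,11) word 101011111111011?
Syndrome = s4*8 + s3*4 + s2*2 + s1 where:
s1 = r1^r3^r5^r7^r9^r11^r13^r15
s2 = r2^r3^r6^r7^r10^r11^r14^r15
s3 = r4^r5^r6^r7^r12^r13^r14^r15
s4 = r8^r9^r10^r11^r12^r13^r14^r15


s1=1, s2=1, s3=0, s4=1

Syndrome = 11 (error at position 11)


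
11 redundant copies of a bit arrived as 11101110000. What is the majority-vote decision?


Ones: 6 out of 11
Threshold: 6

1 (6/11 voted 1)


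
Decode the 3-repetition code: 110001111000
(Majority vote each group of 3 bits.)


Groups: 110, 001, 111, 000
Majority votes: 1010

1010


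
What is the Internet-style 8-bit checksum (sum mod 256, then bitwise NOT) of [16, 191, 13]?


Sum = 220 mod 256 = 220
Complement = 35

35


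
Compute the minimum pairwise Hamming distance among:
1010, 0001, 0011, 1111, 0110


Comparing all pairs, minimum distance: 1
Can detect 0 errors, correct 0 errors

1


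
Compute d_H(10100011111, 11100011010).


XOR: 01000000101
Count of 1s: 3

3


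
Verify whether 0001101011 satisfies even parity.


Number of 1s: 5

No, parity error (5 ones)


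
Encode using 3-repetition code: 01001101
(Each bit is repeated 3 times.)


Each bit -> 3 copies

000111000000111111000111


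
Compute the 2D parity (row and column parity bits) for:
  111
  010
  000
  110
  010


Row parities: 11001
Column parities: 001

Row P: 11001, Col P: 001, Corner: 1


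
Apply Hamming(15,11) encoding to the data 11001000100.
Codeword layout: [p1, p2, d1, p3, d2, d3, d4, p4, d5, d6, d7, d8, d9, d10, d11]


Parity bits: p1=0, p2=1, p3=0, p4=0

011010001000100


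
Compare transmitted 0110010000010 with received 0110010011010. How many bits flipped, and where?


XOR: 0000000011000

2 error(s) at position(s): 8, 9


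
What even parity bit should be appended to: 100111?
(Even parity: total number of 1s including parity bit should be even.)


Number of 1s in data: 4
Parity bit: 0

0


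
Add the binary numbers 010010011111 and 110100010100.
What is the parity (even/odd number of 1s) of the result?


010010011111 = 1183
110100010100 = 3348
Sum = 4531 = 1000110110011
1s count = 7

odd parity (7 ones in 1000110110011)


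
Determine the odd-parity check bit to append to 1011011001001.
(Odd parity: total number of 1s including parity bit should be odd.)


Number of 1s in data: 7
Parity bit: 0

0


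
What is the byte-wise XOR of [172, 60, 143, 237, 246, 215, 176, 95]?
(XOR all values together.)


XOR chain: 172 ^ 60 ^ 143 ^ 237 ^ 246 ^ 215 ^ 176 ^ 95 = 60

60


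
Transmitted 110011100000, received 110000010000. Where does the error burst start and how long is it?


XOR: 000011110000

Burst at position 4, length 4


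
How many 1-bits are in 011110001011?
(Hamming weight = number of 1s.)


Counting 1s in 011110001011

7


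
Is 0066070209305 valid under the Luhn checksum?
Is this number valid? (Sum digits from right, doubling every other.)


Luhn sum = 35
35 mod 10 = 5

Invalid (Luhn sum mod 10 = 5)


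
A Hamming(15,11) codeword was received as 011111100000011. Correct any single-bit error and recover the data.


Syndrome = 0: no error detected

Data: 11110000011 (no errors)


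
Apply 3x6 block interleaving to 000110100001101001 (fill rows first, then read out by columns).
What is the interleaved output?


Matrix:
  000110
  100001
  101001
Read columns: 011000001100100011

011000001100100011


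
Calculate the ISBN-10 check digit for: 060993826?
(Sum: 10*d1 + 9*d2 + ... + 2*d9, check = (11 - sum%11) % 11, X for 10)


Weighted sum: 236
236 mod 11 = 5

Check digit: 6


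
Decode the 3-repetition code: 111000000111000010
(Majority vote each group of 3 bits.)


Groups: 111, 000, 000, 111, 000, 010
Majority votes: 100100

100100


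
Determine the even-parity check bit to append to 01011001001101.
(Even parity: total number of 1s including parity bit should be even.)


Number of 1s in data: 7
Parity bit: 1

1


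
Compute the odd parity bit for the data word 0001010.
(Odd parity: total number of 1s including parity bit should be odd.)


Number of 1s in data: 2
Parity bit: 1

1


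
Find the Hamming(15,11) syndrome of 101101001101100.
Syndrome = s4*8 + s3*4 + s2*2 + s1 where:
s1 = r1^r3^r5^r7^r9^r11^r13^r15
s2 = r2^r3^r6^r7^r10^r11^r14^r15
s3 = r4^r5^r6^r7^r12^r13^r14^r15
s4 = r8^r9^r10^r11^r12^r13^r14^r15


s1=0, s2=1, s3=0, s4=0

Syndrome = 2 (error at position 2)


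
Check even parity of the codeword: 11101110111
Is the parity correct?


Number of 1s: 9

No, parity error (9 ones)


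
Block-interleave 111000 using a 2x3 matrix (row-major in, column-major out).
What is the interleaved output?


Matrix:
  111
  000
Read columns: 101010

101010


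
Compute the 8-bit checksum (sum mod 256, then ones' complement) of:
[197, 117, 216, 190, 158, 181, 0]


Sum = 1059 mod 256 = 35
Complement = 220

220


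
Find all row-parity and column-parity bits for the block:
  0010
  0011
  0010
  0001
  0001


Row parities: 10111
Column parities: 0011

Row P: 10111, Col P: 0011, Corner: 0


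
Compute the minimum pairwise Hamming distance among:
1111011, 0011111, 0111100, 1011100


Comparing all pairs, minimum distance: 2
Can detect 1 errors, correct 0 errors

2


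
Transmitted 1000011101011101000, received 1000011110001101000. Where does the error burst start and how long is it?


XOR: 0000000011010000000

Burst at position 8, length 4


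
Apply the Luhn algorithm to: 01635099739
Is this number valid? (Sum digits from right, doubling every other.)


Luhn sum = 59
59 mod 10 = 9

Invalid (Luhn sum mod 10 = 9)


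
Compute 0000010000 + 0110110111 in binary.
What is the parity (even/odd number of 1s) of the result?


0000010000 = 16
0110110111 = 439
Sum = 455 = 111000111
1s count = 6

even parity (6 ones in 111000111)


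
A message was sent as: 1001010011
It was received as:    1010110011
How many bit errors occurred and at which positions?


XOR: 0011100000

3 error(s) at position(s): 2, 3, 4


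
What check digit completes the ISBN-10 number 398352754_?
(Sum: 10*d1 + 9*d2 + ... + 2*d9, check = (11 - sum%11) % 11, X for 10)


Weighted sum: 287
287 mod 11 = 1

Check digit: X


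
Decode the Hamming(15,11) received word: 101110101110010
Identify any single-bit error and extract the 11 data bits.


Syndrome = 2: error at position 2

Data: 11011110010 (corrected bit 2)


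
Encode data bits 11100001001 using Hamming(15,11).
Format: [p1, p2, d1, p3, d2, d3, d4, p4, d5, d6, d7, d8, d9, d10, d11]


Parity bits: p1=1, p2=1, p3=0, p4=0

111011000001001


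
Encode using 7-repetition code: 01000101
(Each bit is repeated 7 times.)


Each bit -> 7 copies

00000001111111000000000000000000000111111100000001111111


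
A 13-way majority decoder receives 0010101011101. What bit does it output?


Ones: 7 out of 13
Threshold: 7

1 (7/13 voted 1)


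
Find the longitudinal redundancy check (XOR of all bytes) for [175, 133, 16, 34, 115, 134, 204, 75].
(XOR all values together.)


XOR chain: 175 ^ 133 ^ 16 ^ 34 ^ 115 ^ 134 ^ 204 ^ 75 = 106

106


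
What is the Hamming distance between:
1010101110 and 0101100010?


XOR: 1111001100
Count of 1s: 6

6


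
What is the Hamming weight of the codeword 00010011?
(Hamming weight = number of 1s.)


Counting 1s in 00010011

3


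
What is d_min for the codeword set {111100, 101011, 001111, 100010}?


Comparing all pairs, minimum distance: 2
Can detect 1 errors, correct 0 errors

2


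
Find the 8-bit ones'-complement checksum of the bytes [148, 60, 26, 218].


Sum = 452 mod 256 = 196
Complement = 59

59


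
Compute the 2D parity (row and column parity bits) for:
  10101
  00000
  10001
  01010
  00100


Row parities: 10001
Column parities: 01010

Row P: 10001, Col P: 01010, Corner: 0


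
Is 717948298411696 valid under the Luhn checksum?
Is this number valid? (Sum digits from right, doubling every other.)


Luhn sum = 87
87 mod 10 = 7

Invalid (Luhn sum mod 10 = 7)


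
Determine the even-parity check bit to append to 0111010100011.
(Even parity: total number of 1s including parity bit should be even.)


Number of 1s in data: 7
Parity bit: 1

1


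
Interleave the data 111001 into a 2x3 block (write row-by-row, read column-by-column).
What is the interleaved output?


Matrix:
  111
  001
Read columns: 101011

101011


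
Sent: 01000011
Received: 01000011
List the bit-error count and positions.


XOR: 00000000

0 errors (received matches sent)


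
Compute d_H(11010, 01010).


XOR: 10000
Count of 1s: 1

1


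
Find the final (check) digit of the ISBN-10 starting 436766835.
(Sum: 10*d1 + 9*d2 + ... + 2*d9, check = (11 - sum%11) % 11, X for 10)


Weighted sum: 281
281 mod 11 = 6

Check digit: 5


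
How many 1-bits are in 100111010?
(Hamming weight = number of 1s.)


Counting 1s in 100111010

5


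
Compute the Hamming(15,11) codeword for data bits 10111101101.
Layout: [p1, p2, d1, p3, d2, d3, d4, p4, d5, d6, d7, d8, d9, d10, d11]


Parity bits: p1=1, p2=1, p3=1, p4=1

111101111101101


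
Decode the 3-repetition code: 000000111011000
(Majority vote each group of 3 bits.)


Groups: 000, 000, 111, 011, 000
Majority votes: 00110

00110


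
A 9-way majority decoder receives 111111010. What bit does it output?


Ones: 7 out of 9
Threshold: 5

1 (7/9 voted 1)


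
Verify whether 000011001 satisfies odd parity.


Number of 1s: 3

Yes, parity is correct (3 ones)


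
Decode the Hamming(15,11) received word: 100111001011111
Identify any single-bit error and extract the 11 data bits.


Syndrome = 4: error at position 4

Data: 01101011111 (corrected bit 4)


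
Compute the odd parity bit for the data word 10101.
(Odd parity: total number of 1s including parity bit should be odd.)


Number of 1s in data: 3
Parity bit: 0

0


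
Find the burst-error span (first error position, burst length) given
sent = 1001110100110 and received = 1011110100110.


XOR: 0010000000000

Burst at position 2, length 1


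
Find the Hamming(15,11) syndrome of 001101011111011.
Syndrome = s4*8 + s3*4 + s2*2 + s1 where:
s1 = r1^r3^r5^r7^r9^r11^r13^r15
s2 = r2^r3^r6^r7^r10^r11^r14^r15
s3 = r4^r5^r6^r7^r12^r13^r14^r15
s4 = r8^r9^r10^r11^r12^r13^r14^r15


s1=0, s2=0, s3=1, s4=1

Syndrome = 12 (error at position 12)


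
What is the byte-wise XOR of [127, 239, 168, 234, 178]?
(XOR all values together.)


XOR chain: 127 ^ 239 ^ 168 ^ 234 ^ 178 = 96

96


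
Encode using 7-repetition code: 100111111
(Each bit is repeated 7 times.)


Each bit -> 7 copies

111111100000000000000111111111111111111111111111111111111111111


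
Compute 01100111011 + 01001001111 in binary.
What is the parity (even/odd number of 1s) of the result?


01100111011 = 827
01001001111 = 591
Sum = 1418 = 10110001010
1s count = 5

odd parity (5 ones in 10110001010)


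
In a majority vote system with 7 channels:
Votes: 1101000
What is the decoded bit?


Ones: 3 out of 7
Threshold: 4

0 (3/7 voted 1)


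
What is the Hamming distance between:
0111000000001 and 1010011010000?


XOR: 1101011010001
Count of 1s: 7

7


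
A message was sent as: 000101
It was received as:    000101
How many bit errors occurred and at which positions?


XOR: 000000

0 errors (received matches sent)


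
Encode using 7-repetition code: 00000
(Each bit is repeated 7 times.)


Each bit -> 7 copies

00000000000000000000000000000000000


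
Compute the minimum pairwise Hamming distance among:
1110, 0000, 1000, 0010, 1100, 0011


Comparing all pairs, minimum distance: 1
Can detect 0 errors, correct 0 errors

1


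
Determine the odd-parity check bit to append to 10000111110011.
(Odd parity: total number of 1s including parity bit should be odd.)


Number of 1s in data: 8
Parity bit: 1

1


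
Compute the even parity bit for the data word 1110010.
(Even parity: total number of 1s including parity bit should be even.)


Number of 1s in data: 4
Parity bit: 0

0


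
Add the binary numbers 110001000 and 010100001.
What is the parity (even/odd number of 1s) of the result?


110001000 = 392
010100001 = 161
Sum = 553 = 1000101001
1s count = 4

even parity (4 ones in 1000101001)


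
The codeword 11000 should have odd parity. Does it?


Number of 1s: 2

No, parity error (2 ones)


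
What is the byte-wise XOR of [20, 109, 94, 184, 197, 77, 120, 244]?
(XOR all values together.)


XOR chain: 20 ^ 109 ^ 94 ^ 184 ^ 197 ^ 77 ^ 120 ^ 244 = 155

155


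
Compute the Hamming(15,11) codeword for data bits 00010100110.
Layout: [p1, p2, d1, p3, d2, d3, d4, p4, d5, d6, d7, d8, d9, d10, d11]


Parity bits: p1=0, p2=1, p3=1, p4=1

010100110100110


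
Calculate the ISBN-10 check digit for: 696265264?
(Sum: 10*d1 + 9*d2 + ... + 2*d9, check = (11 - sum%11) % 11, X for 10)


Weighted sum: 298
298 mod 11 = 1

Check digit: X


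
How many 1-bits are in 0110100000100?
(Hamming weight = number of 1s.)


Counting 1s in 0110100000100

4


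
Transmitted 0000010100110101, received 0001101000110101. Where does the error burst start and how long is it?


XOR: 0001111100000000

Burst at position 3, length 5


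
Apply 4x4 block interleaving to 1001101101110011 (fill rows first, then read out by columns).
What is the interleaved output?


Matrix:
  1001
  1011
  0111
  0011
Read columns: 1100001001111111

1100001001111111


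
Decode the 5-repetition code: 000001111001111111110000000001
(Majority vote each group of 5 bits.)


Groups: 00000, 11110, 01111, 11111, 00000, 00001
Majority votes: 011100

011100


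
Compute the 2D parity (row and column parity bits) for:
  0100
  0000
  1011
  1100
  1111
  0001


Row parities: 101001
Column parities: 1101

Row P: 101001, Col P: 1101, Corner: 1


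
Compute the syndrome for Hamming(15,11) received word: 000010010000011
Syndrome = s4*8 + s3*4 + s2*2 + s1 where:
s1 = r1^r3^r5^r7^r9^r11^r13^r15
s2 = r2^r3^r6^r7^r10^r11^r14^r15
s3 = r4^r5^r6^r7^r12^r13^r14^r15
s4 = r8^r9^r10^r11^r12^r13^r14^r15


s1=0, s2=0, s3=1, s4=1

Syndrome = 12 (error at position 12)


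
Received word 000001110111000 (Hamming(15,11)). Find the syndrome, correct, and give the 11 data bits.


Syndrome = 4: error at position 4

Data: 00110111000 (corrected bit 4)


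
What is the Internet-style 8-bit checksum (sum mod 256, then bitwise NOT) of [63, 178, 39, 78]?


Sum = 358 mod 256 = 102
Complement = 153

153


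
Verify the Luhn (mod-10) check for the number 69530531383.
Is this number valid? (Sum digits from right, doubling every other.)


Luhn sum = 45
45 mod 10 = 5

Invalid (Luhn sum mod 10 = 5)


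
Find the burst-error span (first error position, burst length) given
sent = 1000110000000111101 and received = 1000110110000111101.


XOR: 0000000110000000000

Burst at position 7, length 2


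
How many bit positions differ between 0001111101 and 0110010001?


XOR: 0111101100
Count of 1s: 6

6


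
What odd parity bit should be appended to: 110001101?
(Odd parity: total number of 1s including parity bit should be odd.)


Number of 1s in data: 5
Parity bit: 0

0


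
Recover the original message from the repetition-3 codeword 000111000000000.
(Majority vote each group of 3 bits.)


Groups: 000, 111, 000, 000, 000
Majority votes: 01000

01000


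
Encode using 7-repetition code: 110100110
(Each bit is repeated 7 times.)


Each bit -> 7 copies

111111111111110000000111111100000000000000111111111111110000000


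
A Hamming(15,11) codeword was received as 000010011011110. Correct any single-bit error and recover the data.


Syndrome = 0: no error detected

Data: 01001011110 (no errors)


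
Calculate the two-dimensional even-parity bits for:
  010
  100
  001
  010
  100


Row parities: 11111
Column parities: 001

Row P: 11111, Col P: 001, Corner: 1


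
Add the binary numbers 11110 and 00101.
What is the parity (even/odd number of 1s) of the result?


11110 = 30
00101 = 5
Sum = 35 = 100011
1s count = 3

odd parity (3 ones in 100011)


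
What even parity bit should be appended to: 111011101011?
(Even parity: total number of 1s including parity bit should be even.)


Number of 1s in data: 9
Parity bit: 1

1


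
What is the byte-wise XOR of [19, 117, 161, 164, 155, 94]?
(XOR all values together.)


XOR chain: 19 ^ 117 ^ 161 ^ 164 ^ 155 ^ 94 = 166

166


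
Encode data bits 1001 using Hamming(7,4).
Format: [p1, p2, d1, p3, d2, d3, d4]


Parity bits: p1=0, p2=0, p3=1

0011001


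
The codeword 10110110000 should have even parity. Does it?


Number of 1s: 5

No, parity error (5 ones)


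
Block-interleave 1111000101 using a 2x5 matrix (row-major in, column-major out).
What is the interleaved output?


Matrix:
  11110
  00101
Read columns: 1010111001

1010111001


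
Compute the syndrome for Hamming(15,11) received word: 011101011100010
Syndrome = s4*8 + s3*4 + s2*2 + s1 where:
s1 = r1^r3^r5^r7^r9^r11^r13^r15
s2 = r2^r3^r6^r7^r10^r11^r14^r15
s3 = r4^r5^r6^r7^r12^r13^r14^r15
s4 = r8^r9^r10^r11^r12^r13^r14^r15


s1=0, s2=1, s3=1, s4=0

Syndrome = 6 (error at position 6)


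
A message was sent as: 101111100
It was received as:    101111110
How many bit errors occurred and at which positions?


XOR: 000000010

1 error(s) at position(s): 7


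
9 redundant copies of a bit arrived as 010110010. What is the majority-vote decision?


Ones: 4 out of 9
Threshold: 5

0 (4/9 voted 1)


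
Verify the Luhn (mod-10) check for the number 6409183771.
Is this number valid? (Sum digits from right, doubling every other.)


Luhn sum = 45
45 mod 10 = 5

Invalid (Luhn sum mod 10 = 5)


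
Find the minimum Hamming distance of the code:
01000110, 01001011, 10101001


Comparing all pairs, minimum distance: 3
Can detect 2 errors, correct 1 errors

3


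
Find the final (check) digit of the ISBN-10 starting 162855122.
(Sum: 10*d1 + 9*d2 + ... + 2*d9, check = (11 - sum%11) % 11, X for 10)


Weighted sum: 205
205 mod 11 = 7

Check digit: 4


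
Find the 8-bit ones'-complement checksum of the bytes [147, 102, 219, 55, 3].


Sum = 526 mod 256 = 14
Complement = 241

241


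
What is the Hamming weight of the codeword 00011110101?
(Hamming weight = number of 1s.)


Counting 1s in 00011110101

6


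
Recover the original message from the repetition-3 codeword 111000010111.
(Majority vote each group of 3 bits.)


Groups: 111, 000, 010, 111
Majority votes: 1001

1001


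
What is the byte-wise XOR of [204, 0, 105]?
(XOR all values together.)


XOR chain: 204 ^ 0 ^ 105 = 165

165


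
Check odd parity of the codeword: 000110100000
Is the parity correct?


Number of 1s: 3

Yes, parity is correct (3 ones)


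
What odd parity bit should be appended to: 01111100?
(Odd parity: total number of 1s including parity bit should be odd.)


Number of 1s in data: 5
Parity bit: 0

0


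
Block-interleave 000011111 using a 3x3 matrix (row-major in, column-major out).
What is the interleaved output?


Matrix:
  000
  011
  111
Read columns: 001011011

001011011


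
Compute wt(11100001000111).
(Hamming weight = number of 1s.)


Counting 1s in 11100001000111

7


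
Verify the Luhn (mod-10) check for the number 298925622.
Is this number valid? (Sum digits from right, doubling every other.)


Luhn sum = 43
43 mod 10 = 3

Invalid (Luhn sum mod 10 = 3)


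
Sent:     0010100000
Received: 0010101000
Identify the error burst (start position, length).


XOR: 0000001000

Burst at position 6, length 1


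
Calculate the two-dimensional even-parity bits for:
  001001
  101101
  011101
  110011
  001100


Row parities: 00000
Column parities: 000110

Row P: 00000, Col P: 000110, Corner: 0


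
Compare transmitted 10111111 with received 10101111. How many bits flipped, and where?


XOR: 00010000

1 error(s) at position(s): 3


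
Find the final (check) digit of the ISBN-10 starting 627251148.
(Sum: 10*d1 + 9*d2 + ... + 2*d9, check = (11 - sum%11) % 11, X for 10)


Weighted sum: 215
215 mod 11 = 6

Check digit: 5


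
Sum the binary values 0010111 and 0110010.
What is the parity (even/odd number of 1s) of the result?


0010111 = 23
0110010 = 50
Sum = 73 = 1001001
1s count = 3

odd parity (3 ones in 1001001)


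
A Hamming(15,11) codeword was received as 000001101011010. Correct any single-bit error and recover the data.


Syndrome = 1: error at position 1

Data: 00111011010 (corrected bit 1)


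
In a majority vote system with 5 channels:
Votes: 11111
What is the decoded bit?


Ones: 5 out of 5
Threshold: 3

1 (5/5 voted 1)


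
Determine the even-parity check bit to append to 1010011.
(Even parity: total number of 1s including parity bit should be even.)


Number of 1s in data: 4
Parity bit: 0

0


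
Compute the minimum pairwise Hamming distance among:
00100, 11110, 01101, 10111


Comparing all pairs, minimum distance: 2
Can detect 1 errors, correct 0 errors

2


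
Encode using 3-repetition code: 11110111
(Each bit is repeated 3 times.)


Each bit -> 3 copies

111111111111000111111111


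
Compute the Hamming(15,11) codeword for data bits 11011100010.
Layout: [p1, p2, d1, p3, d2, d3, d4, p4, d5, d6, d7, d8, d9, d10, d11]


Parity bits: p1=0, p2=0, p3=1, p4=1

001110111100010


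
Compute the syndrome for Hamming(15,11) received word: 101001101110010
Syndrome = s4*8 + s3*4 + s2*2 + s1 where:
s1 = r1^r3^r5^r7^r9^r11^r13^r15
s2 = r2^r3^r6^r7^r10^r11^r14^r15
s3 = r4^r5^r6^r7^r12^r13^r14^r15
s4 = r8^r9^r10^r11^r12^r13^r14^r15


s1=1, s2=0, s3=1, s4=0

Syndrome = 5 (error at position 5)


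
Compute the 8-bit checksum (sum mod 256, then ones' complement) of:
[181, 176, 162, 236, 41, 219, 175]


Sum = 1190 mod 256 = 166
Complement = 89

89


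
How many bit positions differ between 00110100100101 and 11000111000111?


XOR: 11110011100010
Count of 1s: 8

8


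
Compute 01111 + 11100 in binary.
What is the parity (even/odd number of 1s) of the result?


01111 = 15
11100 = 28
Sum = 43 = 101011
1s count = 4

even parity (4 ones in 101011)


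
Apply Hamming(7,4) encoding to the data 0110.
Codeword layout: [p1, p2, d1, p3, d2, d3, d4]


Parity bits: p1=1, p2=1, p3=0

1100110


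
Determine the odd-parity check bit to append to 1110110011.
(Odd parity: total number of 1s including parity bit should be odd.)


Number of 1s in data: 7
Parity bit: 0

0


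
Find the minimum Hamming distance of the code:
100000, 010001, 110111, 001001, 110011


Comparing all pairs, minimum distance: 1
Can detect 0 errors, correct 0 errors

1


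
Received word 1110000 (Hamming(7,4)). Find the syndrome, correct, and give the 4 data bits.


Syndrome = 0: no error detected

Data: 1000 (no errors)


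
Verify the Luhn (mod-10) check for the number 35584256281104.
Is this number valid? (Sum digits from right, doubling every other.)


Luhn sum = 56
56 mod 10 = 6

Invalid (Luhn sum mod 10 = 6)


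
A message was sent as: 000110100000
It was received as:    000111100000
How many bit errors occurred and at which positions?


XOR: 000001000000

1 error(s) at position(s): 5


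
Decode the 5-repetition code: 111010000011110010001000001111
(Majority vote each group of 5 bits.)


Groups: 11101, 00000, 11110, 01000, 10000, 01111
Majority votes: 101001

101001


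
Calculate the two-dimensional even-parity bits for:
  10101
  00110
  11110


Row parities: 100
Column parities: 01101

Row P: 100, Col P: 01101, Corner: 1


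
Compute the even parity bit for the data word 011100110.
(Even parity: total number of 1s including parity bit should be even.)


Number of 1s in data: 5
Parity bit: 1

1


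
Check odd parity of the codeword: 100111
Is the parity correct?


Number of 1s: 4

No, parity error (4 ones)


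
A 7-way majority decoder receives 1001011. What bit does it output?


Ones: 4 out of 7
Threshold: 4

1 (4/7 voted 1)


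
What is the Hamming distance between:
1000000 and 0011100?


XOR: 1011100
Count of 1s: 4

4


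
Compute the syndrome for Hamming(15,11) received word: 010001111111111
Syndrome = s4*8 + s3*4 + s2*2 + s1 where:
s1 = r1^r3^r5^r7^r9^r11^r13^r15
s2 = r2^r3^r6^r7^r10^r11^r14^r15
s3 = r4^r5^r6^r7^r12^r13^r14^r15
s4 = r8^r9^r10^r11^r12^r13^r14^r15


s1=1, s2=1, s3=0, s4=0

Syndrome = 3 (error at position 3)


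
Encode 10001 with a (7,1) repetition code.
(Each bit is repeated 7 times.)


Each bit -> 7 copies

11111110000000000000000000001111111


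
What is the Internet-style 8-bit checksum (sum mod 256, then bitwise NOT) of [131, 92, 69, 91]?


Sum = 383 mod 256 = 127
Complement = 128

128


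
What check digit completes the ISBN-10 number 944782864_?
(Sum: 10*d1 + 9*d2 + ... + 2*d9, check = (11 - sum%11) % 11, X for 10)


Weighted sum: 323
323 mod 11 = 4

Check digit: 7


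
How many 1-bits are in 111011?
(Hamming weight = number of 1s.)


Counting 1s in 111011

5


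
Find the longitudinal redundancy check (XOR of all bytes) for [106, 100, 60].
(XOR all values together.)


XOR chain: 106 ^ 100 ^ 60 = 50

50


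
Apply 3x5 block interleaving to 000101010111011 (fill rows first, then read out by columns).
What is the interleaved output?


Matrix:
  00010
  10101
  11011
Read columns: 011001010101011

011001010101011


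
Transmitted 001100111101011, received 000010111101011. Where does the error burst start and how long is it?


XOR: 001110000000000

Burst at position 2, length 3


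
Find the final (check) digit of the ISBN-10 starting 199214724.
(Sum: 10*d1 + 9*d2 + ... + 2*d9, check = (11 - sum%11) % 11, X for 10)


Weighted sum: 245
245 mod 11 = 3

Check digit: 8


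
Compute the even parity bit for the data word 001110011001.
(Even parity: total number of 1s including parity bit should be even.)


Number of 1s in data: 6
Parity bit: 0

0


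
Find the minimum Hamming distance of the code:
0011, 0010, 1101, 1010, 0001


Comparing all pairs, minimum distance: 1
Can detect 0 errors, correct 0 errors

1


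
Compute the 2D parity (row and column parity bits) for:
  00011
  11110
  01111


Row parities: 000
Column parities: 10010

Row P: 000, Col P: 10010, Corner: 0


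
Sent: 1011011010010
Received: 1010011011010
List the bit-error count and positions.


XOR: 0001000001000

2 error(s) at position(s): 3, 9


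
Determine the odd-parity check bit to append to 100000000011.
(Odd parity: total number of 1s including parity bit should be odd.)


Number of 1s in data: 3
Parity bit: 0

0


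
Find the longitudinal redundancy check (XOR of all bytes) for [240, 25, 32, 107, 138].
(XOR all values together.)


XOR chain: 240 ^ 25 ^ 32 ^ 107 ^ 138 = 40

40


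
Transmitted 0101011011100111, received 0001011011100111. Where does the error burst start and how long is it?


XOR: 0100000000000000

Burst at position 1, length 1


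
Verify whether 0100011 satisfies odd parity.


Number of 1s: 3

Yes, parity is correct (3 ones)


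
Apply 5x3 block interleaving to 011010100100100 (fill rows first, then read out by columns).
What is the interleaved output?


Matrix:
  011
  010
  100
  100
  100
Read columns: 001111100010000

001111100010000


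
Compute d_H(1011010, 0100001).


XOR: 1111011
Count of 1s: 6

6


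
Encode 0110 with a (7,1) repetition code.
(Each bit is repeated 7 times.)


Each bit -> 7 copies

0000000111111111111110000000


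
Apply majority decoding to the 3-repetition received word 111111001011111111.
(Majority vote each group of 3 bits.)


Groups: 111, 111, 001, 011, 111, 111
Majority votes: 110111

110111


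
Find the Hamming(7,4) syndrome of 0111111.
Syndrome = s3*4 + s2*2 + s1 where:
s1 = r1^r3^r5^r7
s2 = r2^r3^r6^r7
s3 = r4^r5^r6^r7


s1=1, s2=0, s3=0

Syndrome = 1 (error at position 1)


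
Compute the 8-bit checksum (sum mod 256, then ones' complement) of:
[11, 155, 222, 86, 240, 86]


Sum = 800 mod 256 = 32
Complement = 223

223


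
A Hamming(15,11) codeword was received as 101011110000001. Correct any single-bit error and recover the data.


Syndrome = 1: error at position 1

Data: 11110000001 (corrected bit 1)


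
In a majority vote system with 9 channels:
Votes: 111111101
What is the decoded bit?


Ones: 8 out of 9
Threshold: 5

1 (8/9 voted 1)


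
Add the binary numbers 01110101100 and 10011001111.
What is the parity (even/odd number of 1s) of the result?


01110101100 = 940
10011001111 = 1231
Sum = 2171 = 100001111011
1s count = 7

odd parity (7 ones in 100001111011)


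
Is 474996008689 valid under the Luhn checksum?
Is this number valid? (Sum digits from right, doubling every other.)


Luhn sum = 76
76 mod 10 = 6

Invalid (Luhn sum mod 10 = 6)


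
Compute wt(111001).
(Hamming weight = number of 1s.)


Counting 1s in 111001

4


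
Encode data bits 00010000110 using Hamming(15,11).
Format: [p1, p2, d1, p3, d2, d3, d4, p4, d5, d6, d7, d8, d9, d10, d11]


Parity bits: p1=0, p2=0, p3=1, p4=0

000100100000110


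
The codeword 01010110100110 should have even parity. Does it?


Number of 1s: 7

No, parity error (7 ones)


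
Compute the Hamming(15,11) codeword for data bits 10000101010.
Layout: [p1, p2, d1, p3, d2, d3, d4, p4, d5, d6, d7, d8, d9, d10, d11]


Parity bits: p1=1, p2=1, p3=0, p4=1

111000010101010


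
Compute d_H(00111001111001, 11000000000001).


XOR: 11111001111000
Count of 1s: 9

9


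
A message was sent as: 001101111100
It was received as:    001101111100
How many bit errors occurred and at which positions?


XOR: 000000000000

0 errors (received matches sent)


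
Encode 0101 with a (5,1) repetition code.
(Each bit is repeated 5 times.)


Each bit -> 5 copies

00000111110000011111


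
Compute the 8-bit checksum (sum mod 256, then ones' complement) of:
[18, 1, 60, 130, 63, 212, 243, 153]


Sum = 880 mod 256 = 112
Complement = 143

143


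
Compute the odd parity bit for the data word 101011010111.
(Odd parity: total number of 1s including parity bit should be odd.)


Number of 1s in data: 8
Parity bit: 1

1


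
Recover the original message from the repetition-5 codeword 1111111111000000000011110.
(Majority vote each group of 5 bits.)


Groups: 11111, 11111, 00000, 00000, 11110
Majority votes: 11001

11001


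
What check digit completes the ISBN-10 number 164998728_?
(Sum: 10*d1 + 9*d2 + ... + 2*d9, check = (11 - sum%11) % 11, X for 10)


Weighted sum: 303
303 mod 11 = 6

Check digit: 5


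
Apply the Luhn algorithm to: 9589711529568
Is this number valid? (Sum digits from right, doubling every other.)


Luhn sum = 65
65 mod 10 = 5

Invalid (Luhn sum mod 10 = 5)


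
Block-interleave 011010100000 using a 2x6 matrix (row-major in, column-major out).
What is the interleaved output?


Matrix:
  011010
  100000
Read columns: 011010001000

011010001000


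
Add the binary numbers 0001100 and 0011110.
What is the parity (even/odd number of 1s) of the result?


0001100 = 12
0011110 = 30
Sum = 42 = 101010
1s count = 3

odd parity (3 ones in 101010)


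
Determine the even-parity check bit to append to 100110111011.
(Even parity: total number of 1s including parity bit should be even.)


Number of 1s in data: 8
Parity bit: 0

0


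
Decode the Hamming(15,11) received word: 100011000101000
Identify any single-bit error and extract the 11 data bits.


Syndrome = 4: error at position 4

Data: 01100101000 (corrected bit 4)


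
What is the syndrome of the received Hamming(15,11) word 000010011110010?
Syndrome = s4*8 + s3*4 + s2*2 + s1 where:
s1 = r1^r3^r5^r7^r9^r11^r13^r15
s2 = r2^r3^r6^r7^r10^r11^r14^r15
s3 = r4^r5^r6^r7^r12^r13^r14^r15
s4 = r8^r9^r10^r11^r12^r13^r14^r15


s1=1, s2=1, s3=0, s4=1

Syndrome = 11 (error at position 11)


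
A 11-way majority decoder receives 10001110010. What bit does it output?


Ones: 5 out of 11
Threshold: 6

0 (5/11 voted 1)


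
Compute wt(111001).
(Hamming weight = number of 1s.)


Counting 1s in 111001

4


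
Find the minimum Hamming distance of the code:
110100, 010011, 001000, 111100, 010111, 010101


Comparing all pairs, minimum distance: 1
Can detect 0 errors, correct 0 errors

1


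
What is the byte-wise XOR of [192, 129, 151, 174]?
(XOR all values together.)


XOR chain: 192 ^ 129 ^ 151 ^ 174 = 120

120


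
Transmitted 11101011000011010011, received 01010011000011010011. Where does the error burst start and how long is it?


XOR: 10111000000000000000

Burst at position 0, length 5


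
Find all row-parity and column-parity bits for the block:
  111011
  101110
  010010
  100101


Row parities: 1001
Column parities: 100010

Row P: 1001, Col P: 100010, Corner: 0


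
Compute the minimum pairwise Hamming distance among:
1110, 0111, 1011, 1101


Comparing all pairs, minimum distance: 2
Can detect 1 errors, correct 0 errors

2


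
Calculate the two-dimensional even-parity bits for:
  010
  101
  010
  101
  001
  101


Row parities: 101010
Column parities: 100

Row P: 101010, Col P: 100, Corner: 1
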